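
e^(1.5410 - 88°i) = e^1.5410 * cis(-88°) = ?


e^1.5410 = 4.66926
cos(-88°) = 0.0349
sin(-88°) = -0.99939
Real = 4.66926*0.0349 = 0.1630
Imag = 4.66926*(-0.99939) = -4.6664

0.1630 - 4.6664i


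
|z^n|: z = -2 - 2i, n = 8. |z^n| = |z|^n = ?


|z| = sqrt(4+4) = sqrt(8) = 2.8284
|z^8| = |z|^8 = (sqrt(8))^8 = 8^4 = 4096

|z^8| = 4096


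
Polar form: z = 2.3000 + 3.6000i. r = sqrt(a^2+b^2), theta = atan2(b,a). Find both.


r = sqrt(5.29+12.96) = sqrt(18.25) = 4.2720
theta = atan2(3.6, 2.3) = 57.4259 degrees

r = 4.2720, theta = 57.4259 degrees


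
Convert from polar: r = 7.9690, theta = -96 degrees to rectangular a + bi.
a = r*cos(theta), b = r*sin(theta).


a = 7.9690*cos(-96°) = 7.9690*(-0.10453) = -0.8330
b = 7.9690*sin(-96°) = 7.9690*(-0.99452) = -7.9253

-0.8330 - 7.9253i


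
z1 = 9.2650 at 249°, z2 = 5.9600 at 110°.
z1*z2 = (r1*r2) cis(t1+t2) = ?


r = 9.2650 * 5.9600 = 55.2194
theta = 249° + 110° = 359° = 359° (mod 360)

55.2194 cis(359°)


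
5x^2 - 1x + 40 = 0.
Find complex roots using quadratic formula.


disc = (-1)^2 - 4*5*40 = 1 - 800 = -799
sqrt(|disc|) = sqrt(799) = 28.2666
Real part = 1/(2*5) = 0.1000
Imag part = 28.2666/(2*5) = 2.8267

0.1000 ± 2.8267i


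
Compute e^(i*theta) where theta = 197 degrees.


cos(197°) = -0.9563
sin(197°) = -0.2924

e^(i*197°) = -0.9563 - 0.2924i


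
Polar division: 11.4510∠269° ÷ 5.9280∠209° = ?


r = 11.4510 / 5.9280 = 1.9317
theta = 269° - 209° = 60° = 60° (mod 360)

1.9317 cis(60°)


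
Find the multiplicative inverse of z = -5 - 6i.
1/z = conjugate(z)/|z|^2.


|z|^2 = 25+36 = 61
1/z = (-5 + 6i)/61

1/z = -0.0820 + 0.0984i


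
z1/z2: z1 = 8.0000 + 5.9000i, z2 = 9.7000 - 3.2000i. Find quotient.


Conjugate of z2 = 9.7000 + 3.2000i
Numerator: (8.0000 + 5.9000i)(9.7000 + 3.2000i) = 58.7200 + 82.8300i
Denominator: 9.7^2 + (-3.2)^2 = 104.33
Result = (58.7200 + 82.8300i)/104.33

0.5628 + 0.7939i


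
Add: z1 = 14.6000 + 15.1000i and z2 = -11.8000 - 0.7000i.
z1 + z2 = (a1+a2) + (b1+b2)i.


Real: 14.6 - 11.8 = 2.8
Imag: 15.1 - 0.7 = 14.4

2.8000 + 14.4000i


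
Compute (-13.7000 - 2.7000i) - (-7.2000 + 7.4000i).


Real: -13.7 + 7.2 = -6.5
Imag: -2.7 - 7.4 = -10.1

-6.5000 - 10.1000i


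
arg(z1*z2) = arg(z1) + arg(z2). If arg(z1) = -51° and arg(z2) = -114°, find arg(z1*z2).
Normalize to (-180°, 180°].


arg(z1*z2) = -51° - 114° = -165°
Normalized to (-180°, 180°]: -165°

-165°


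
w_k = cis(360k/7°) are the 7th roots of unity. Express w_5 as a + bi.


Angle = 360*5/7 = 257.1429°
a = cos(257.1429°) = -0.2225
b = sin(257.1429°) = -0.9749

-0.2225 - 0.9749i


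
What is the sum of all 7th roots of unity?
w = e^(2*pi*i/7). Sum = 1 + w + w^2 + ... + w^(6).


The sum of all 7th roots of unity is 0.
Geometric series: (1 - w^7)/(1 - w) = (1-1)/(1-w) = 0 since w^7 = 1, w ≠ 1.
Alternatively: coefficient of z^6 in z^7 - 1 is 0.

0


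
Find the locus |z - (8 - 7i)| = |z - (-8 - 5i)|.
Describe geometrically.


Equal distances means the locus is the perpendicular bisector of z1 and z2.
Midpoint = ((8+(-8))/2, (-7+(-5))/2) = (0, -6.0000)

Perpendicular bisector through (0, -6.0000)


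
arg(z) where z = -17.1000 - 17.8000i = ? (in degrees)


Re = -17.1, Im = -17.8
arg = atan2(-17.8, -17.1) = -133.8510 degrees

arg(z) = -133.8510 degrees


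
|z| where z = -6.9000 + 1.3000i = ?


|z| = sqrt((-6.9)^2 + 1.3^2) = sqrt(47.61 + 1.69) = sqrt(49.3) = 7.0214

|z| = 7.0214


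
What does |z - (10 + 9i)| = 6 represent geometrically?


|z - z0| = r is a circle with center z0 and radius r.
Center = (10, 9), radius = 6

Circle with center (10, 9) and radius 6


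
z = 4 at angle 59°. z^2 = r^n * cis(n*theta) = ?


r^2 = 4^2 = 16
n*theta = 2*59° = 118° = 118° (mod 360)
a = 16*cos(118°) = -7.5115
b = 16*sin(118°) = 14.1272

16 cis(118°) = -7.5115 + 14.1272i


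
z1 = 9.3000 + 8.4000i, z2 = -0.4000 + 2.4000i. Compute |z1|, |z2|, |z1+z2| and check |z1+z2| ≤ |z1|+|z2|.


|z1| = sqrt(9.3^2 + 8.4^2) = sqrt(157.05) = 12.5320
|z2| = sqrt((-0.4)^2 + 2.4^2) = sqrt(5.92) = 2.4331
z1+z2 = 8.9000 + 10.8000i
|z1+z2| = sqrt(195.85) = 13.9946
|z1|+|z2| = 12.5320 + 2.4331 = 14.9651

|z1+z2| = 13.9946 ≤ |z1|+|z2| = 14.9651 (verified)


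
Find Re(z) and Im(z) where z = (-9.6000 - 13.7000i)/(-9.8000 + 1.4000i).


Multiply by conjugate: (-9.6000 - 13.7000i)(-9.8000 - 1.4000i) / ((-9.8)^2 + 1.4^2)
Numerator real = -9.6*(-9.8) - (13.7)*1.4 = 74.9
Numerator imag = -13.7*(-9.8) - (-9.6)*1.4 = 147.7
Denominator = 98
Re(z) = 74.9/98 = 0.7643
Im(z) = 147.7/98 = 1.5071

Re(z) = 0.7643, Im(z) = 1.5071


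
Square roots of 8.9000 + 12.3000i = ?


|z| = sqrt(79.21+151.29) = 15.1822
sqrt((|z|+a)/2) = sqrt((15.1822+8.9)/2) = sqrt(12.0411) = 3.4700
sqrt((|z|-a)/2) = sqrt((15.1822-8.9)/2) = sqrt(3.1411) = 1.7723

±(3.4700 + 1.7723i) i.e. 3.4700 + 1.7723i and -3.4700 - 1.7723i


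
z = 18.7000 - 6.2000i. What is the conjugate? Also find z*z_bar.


z_bar = 18.7000 + 6.2000i
z*z_bar = 18.7^2 + (-6.2)^2 = 349.69 + 38.44 = 388.13

z_bar = 18.7000 + 6.2000i, z*z_bar = 388.13


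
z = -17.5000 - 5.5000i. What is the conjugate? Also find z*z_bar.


z_bar = -17.5000 + 5.5000i
z*z_bar = (-17.5)^2 + (-5.5)^2 = 306.25 + 30.25 = 336.5

z_bar = -17.5000 + 5.5000i, z*z_bar = 336.5


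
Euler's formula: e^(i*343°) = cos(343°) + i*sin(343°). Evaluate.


cos(343°) = 0.9563
sin(343°) = -0.2924

e^(i*343°) = 0.9563 - 0.2924i


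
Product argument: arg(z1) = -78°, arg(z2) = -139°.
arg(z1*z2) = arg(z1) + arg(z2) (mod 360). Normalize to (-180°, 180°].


arg(z1*z2) = -78° - 139° = -217°
Normalized to (-180°, 180°]: 143°

143°


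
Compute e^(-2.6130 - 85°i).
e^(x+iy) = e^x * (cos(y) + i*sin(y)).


e^-2.6130 = 0.0733
cos(-85°) = 0.0872
sin(-85°) = -0.9962
Real = 0.0733*0.0872 = 0.0064
Imag = 0.0733*(-0.9962) = -0.0730

0.0064 - 0.0730i


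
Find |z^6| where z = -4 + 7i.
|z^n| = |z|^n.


|z| = sqrt(16+49) = sqrt(65) = 8.0623
|z^6| = |z|^6 = (sqrt(65))^6 = 65^3 = 274625

|z^6| = 274625


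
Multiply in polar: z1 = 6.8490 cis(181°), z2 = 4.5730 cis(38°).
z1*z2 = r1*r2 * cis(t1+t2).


r = 6.8490 * 4.5730 = 31.3205
theta = 181° + 38° = 219° = 219° (mod 360)

31.3205 cis(219°)


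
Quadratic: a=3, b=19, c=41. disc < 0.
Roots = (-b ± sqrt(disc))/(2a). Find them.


disc = 19^2 - 4*3*41 = 361 - 492 = -131
sqrt(|disc|) = sqrt(131) = 11.4455
Real part = -19/(2*3) = -3.1667
Imag part = 11.4455/(2*3) = 1.9076

-3.1667 ± 1.9076i


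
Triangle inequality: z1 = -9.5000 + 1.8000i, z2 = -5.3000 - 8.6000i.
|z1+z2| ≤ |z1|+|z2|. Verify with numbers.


|z1| = sqrt((-9.5)^2 + 1.8^2) = sqrt(93.49) = 9.6690
|z2| = sqrt((-5.3)^2 + (-8.6)^2) = sqrt(102.05) = 10.1020
z1+z2 = -14.8000 - 6.8000i
|z1+z2| = sqrt(265.28) = 16.2874
|z1|+|z2| = 9.6690 + 10.1020 = 19.7710

|z1+z2| = 16.2874 ≤ |z1|+|z2| = 19.7710 (verified)


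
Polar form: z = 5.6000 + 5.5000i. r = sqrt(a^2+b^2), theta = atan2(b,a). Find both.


r = sqrt(31.36+30.25) = sqrt(61.61) = 7.8492
theta = atan2(5.5, 5.6) = 44.4838 degrees

r = 7.8492, theta = 44.4838 degrees


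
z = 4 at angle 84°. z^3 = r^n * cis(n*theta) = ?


r^3 = 4^3 = 64
n*theta = 3*84° = 252° = 252° (mod 360)
a = 64*cos(252°) = -19.7771
b = 64*sin(252°) = -60.8676

64 cis(252°) = -19.7771 - 60.8676i


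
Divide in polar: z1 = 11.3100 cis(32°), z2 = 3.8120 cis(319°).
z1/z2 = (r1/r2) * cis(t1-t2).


r = 11.3100 / 3.8120 = 2.9669
theta = 32° - 319° = -287° = 73° (mod 360)

2.9669 cis(73°)


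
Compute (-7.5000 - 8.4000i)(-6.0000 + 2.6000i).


Real = -7.5*(-6) - (-8.4)*2.6 = 45 - (-21.84) = 66.84
Imag = -7.5*2.6 - (6)*(-8.4) = -19.5 + 50.4 = 30.9

66.8400 + 30.9000i


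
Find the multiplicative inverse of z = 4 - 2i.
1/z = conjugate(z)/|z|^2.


|z|^2 = 16+4 = 20
1/z = (4 + 2i)/20

1/z = 0.2000 + 0.1000i


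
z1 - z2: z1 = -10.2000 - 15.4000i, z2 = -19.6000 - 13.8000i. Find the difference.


Real: -10.2 + 19.6 = 9.4
Imag: -15.4 + 13.8 = -1.6

9.4000 - 1.6000i


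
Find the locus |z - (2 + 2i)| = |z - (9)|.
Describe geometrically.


Equal distances means the locus is the perpendicular bisector of z1 and z2.
Midpoint = ((2+9)/2, (2+0)/2) = (5.5000, 1.0000)

Perpendicular bisector through (5.5000, 1.0000)


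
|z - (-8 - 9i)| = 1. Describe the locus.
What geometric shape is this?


|z - z0| = r is a circle with center z0 and radius r.
Center = (-8, -9), radius = 1

Circle with center (-8, -9) and radius 1


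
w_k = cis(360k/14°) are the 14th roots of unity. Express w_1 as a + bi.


Angle = 360*1/14 = 25.7143°
a = cos(25.7143°) = 0.9010
b = sin(25.7143°) = 0.4339

0.9010 + 0.4339i


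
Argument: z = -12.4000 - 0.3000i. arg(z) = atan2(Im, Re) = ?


Re = -12.4, Im = -0.3
arg = atan2(-0.3, -12.4) = -178.6141 degrees

arg(z) = -178.6141 degrees


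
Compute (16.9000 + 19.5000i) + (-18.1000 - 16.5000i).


Real: 16.9 - 18.1 = -1.2
Imag: 19.5 - 16.5 = 3

-1.2000 + 3.0000i


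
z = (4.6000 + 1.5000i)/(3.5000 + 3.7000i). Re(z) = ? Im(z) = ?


Multiply by conjugate: (4.6000 + 1.5000i)(3.5000 - 3.7000i) / (3.5^2 + 3.7^2)
Numerator real = 4.6*3.5 + 1.5*3.7 = 21.65
Numerator imag = 1.5*3.5 - 4.6*3.7 = -11.77
Denominator = 25.94
Re(z) = 21.65/25.94 = 0.8346
Im(z) = -11.77/25.94 = -0.4537

Re(z) = 0.8346, Im(z) = -0.4537


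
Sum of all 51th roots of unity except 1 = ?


With w = e^(2*pi*i/51), all 51 of the 51th roots of unity w^0 = 1, w, ..., w^(50) sum to 0: 1 + w + ... + w^(50) = (1 - w^51)/(1 - w) = 0 since w^51 = 1, w ≠ 1.
Removing the root 1: w + w^2 + ... + w^(50) = 0 - 1 = -1

Sum = -1


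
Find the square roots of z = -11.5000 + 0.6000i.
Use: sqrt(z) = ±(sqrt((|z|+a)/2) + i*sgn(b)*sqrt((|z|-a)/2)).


|z| = sqrt(132.25+0.36) = 11.5156
sqrt((|z|+a)/2) = sqrt((11.5156+(-11.5))/2) = sqrt(0.0078) = 0.0884
sqrt((|z|-a)/2) = sqrt((11.5156-(-11.5))/2) = sqrt(11.5078) = 3.3923

±(0.0884 + 3.3923i) i.e. 0.0884 + 3.3923i and -0.0884 - 3.3923i


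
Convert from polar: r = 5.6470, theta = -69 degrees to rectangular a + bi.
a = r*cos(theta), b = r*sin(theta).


a = 5.6470*cos(-69°) = 5.6470*0.35837 = 2.0237
b = 5.6470*sin(-69°) = 5.6470*(-0.93358) = -5.2719

2.0237 - 5.2719i


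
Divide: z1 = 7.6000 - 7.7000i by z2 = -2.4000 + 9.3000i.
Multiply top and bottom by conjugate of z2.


Conjugate of z2 = -2.4000 - 9.3000i
Numerator: (7.6000 - 7.7000i)(-2.4000 - 9.3000i) = -89.8500 - 52.2000i
Denominator: (-2.4)^2 + 9.3^2 = 92.25
Result = (-89.8500 - 52.2000i)/92.25

-0.9740 - 0.5659i


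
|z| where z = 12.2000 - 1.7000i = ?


|z| = sqrt(12.2^2 + (-1.7)^2) = sqrt(148.84 + 2.89) = sqrt(151.73) = 12.3179

|z| = 12.3179


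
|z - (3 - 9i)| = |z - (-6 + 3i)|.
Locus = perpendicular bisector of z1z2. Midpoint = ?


Equal distances means the locus is the perpendicular bisector of z1 and z2.
Midpoint = ((3+(-6))/2, (-9+3)/2) = (-1.5000, -3.0000)

Perpendicular bisector through (-1.5000, -3.0000)


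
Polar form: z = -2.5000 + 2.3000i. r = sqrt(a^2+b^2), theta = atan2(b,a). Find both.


r = sqrt(6.25+5.29) = sqrt(11.54) = 3.3971
theta = atan2(2.3, -2.5) = 137.3859 degrees

r = 3.3971, theta = 137.3859 degrees


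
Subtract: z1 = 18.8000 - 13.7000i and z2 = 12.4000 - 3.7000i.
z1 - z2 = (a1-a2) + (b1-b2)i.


Real: 18.8 - 12.4 = 6.4
Imag: -13.7 + 3.7 = -10

6.4000 - 10.0000i


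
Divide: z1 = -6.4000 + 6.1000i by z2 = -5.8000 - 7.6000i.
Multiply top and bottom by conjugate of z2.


Conjugate of z2 = -5.8000 + 7.6000i
Numerator: (-6.4000 + 6.1000i)(-5.8000 + 7.6000i) = -9.2400 - 84.0200i
Denominator: (-5.8)^2 + (-7.6)^2 = 91.4
Result = (-9.2400 - 84.0200i)/91.4

-0.1011 - 0.9193i


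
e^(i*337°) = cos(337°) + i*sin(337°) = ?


cos(337°) = 0.9205
sin(337°) = -0.3907

e^(i*337°) = 0.9205 - 0.3907i


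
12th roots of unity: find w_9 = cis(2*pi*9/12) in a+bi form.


Angle = 360*9/12 = 270°
a = cos(270°) = 0
b = sin(270°) = -1.0000

0 - 1.0000i


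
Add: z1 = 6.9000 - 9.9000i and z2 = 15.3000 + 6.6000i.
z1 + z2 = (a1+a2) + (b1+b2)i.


Real: 6.9 + 15.3 = 22.2
Imag: -9.9 + 6.6 = -3.3

22.2000 - 3.3000i


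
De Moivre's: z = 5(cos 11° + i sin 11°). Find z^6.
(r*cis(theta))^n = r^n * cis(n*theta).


r^6 = 5^6 = 15625
n*theta = 6*11° = 66° = 66° (mod 360)
a = 15625*cos(66°) = 6355.2600
b = 15625*sin(66°) = 14274.1478

15625 cis(66°) = 6355.2600 + 14274.1478i


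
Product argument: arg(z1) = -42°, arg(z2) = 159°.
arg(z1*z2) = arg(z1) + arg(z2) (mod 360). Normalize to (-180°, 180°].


arg(z1*z2) = -42° + 159° = 117°
Normalized to (-180°, 180°]: 117°

117°


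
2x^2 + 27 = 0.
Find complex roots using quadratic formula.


disc = 0^2 - 4*2*27 = 0 - 216 = -216
sqrt(|disc|) = sqrt(216) = 14.6969
Real part = 0/(2*2) = 0
Imag part = 14.6969/(2*2) = 3.6742

0 ± 3.6742i


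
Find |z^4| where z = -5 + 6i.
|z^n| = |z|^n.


|z| = sqrt(25+36) = sqrt(61) = 7.8102
|z^4| = |z|^4 = (sqrt(61))^4 = 61^2 = 3721

|z^4| = 3721


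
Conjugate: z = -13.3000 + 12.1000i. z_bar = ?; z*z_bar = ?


z_bar = -13.3000 - 12.1000i
z*z_bar = (-13.3)^2 + 12.1^2 = 176.89 + 146.41 = 323.3

z_bar = -13.3000 - 12.1000i, z*z_bar = 323.3


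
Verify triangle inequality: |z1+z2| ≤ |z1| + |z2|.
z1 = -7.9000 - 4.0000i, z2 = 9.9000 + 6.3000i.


|z1| = sqrt((-7.9)^2 + (-4)^2) = sqrt(78.41) = 8.8549
|z2| = sqrt(9.9^2 + 6.3^2) = sqrt(137.7) = 11.7346
z1+z2 = 2.0000 + 2.3000i
|z1+z2| = sqrt(9.29) = 3.0480
|z1|+|z2| = 8.8549 + 11.7346 = 20.5895

|z1+z2| = 3.0480 ≤ |z1|+|z2| = 20.5895 (verified)


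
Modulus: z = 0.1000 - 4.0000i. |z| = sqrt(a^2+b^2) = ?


|z| = sqrt(0.1^2 + (-4)^2) = sqrt(0.01 + 16) = sqrt(16.01) = 4.0012

|z| = 4.0012


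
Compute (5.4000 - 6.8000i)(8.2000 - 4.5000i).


Real = 5.4*8.2 - (-6.8)*(-4.5) = 44.28 - 30.6 = 13.68
Imag = 5.4*(-4.5) + 8.2*(-6.8) = -24.3 - (55.76) = -80.06

13.6800 - 80.0600i


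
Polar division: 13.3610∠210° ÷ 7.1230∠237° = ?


r = 13.3610 / 7.1230 = 1.8758
theta = 210° - 237° = -27° = 333° (mod 360)

1.8758 cis(333°)


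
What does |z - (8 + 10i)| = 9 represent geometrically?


|z - z0| = r is a circle with center z0 and radius r.
Center = (8, 10), radius = 9

Circle with center (8, 10) and radius 9


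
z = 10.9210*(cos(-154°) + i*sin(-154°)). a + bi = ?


a = 10.9210*cos(-154°) = 10.9210*(-0.89879) = -9.8157
b = 10.9210*sin(-154°) = 10.9210*(-0.4383711) = -4.7875

-9.8157 - 4.7875i


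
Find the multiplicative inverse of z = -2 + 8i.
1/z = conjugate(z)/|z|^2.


|z|^2 = 4+64 = 68
1/z = (-2 - 8i)/68

1/z = -0.0294 - 0.1176i


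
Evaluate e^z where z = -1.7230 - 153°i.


e^-1.7230 = 0.17853
cos(-153°) = -0.891
sin(-153°) = -0.454
Real = 0.17853*(-0.891) = -0.1591
Imag = 0.17853*(-0.454) = -0.0811

-0.1591 - 0.0811i


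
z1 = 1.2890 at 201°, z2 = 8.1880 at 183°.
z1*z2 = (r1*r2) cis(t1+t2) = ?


r = 1.2890 * 8.1880 = 10.5543
theta = 201° + 183° = 384° = 24° (mod 360)

10.5543 cis(24°)


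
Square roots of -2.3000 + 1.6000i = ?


|z| = sqrt(5.29+2.56) = 2.8018
sqrt((|z|+a)/2) = sqrt((2.8018+(-2.3))/2) = sqrt(0.2509) = 0.5009
sqrt((|z|-a)/2) = sqrt((2.8018-(-2.3))/2) = sqrt(2.5509) = 1.5972

±(0.5009 + 1.5972i) i.e. 0.5009 + 1.5972i and -0.5009 - 1.5972i


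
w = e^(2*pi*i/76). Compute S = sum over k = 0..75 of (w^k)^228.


The roots are w_k = w^k with w = e^(2*pi*i/76), and (w^k)^228 = (w^228)^k.
So S = 1 + u + u^2 + ... + u^(75) with u = w^228.
228 = 3*76 + 0, so 228 is a multiple of 76 and u = (w^76)^3 = 1.
Every one of the 76 terms equals 1: S = 76

S = 76


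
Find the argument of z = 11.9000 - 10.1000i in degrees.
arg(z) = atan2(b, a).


Re = 11.9, Im = -10.1
arg = atan2(-10.1, 11.9) = -40.3226 degrees

arg(z) = -40.3226 degrees


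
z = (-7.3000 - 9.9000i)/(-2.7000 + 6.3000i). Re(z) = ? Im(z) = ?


Multiply by conjugate: (-7.3000 - 9.9000i)(-2.7000 - 6.3000i) / ((-2.7)^2 + 6.3^2)
Numerator real = -7.3*(-2.7) - (9.9)*6.3 = -42.66
Numerator imag = -9.9*(-2.7) - (-7.3)*6.3 = 72.72
Denominator = 46.98
Re(z) = -42.66/46.98 = -0.9080
Im(z) = 72.72/46.98 = 1.5479

Re(z) = -0.9080, Im(z) = 1.5479


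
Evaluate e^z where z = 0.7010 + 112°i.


e^0.7010 = 2.0158
cos(112°) = -0.3746
sin(112°) = 0.9272
Real = 2.0158*(-0.3746) = -0.7551
Imag = 2.0158*0.9272 = 1.8690

-0.7551 + 1.8690i


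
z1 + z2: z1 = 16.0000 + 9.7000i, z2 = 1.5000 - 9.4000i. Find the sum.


Real: 16 + 1.5 = 17.5
Imag: 9.7 - 9.4 = 0.3

17.5000 + 0.3000i


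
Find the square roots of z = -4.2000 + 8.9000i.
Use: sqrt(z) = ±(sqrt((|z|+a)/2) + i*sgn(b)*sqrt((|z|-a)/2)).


|z| = sqrt(17.64+79.21) = 9.8412
sqrt((|z|+a)/2) = sqrt((9.8412+(-4.2))/2) = sqrt(2.8206) = 1.6795
sqrt((|z|-a)/2) = sqrt((9.8412-(-4.2))/2) = sqrt(7.0206) = 2.6496

±(1.6795 + 2.6496i) i.e. 1.6795 + 2.6496i and -1.6795 - 2.6496i


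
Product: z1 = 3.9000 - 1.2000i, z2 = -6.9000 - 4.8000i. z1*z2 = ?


Real = 3.9*(-6.9) - (-1.2)*(-4.8) = -26.91 - 5.76 = -32.67
Imag = 3.9*(-4.8) - (6.9)*(-1.2) = -18.72 + 8.28 = -10.44

-32.6700 - 10.4400i


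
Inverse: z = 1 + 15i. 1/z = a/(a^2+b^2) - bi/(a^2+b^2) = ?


|z|^2 = 1+225 = 226
1/z = (1 - 15i)/226

1/z = 0.0044 - 0.0664i


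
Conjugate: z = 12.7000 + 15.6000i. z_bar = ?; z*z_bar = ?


z_bar = 12.7000 - 15.6000i
z*z_bar = 12.7^2 + 15.6^2 = 161.29 + 243.36 = 404.65

z_bar = 12.7000 - 15.6000i, z*z_bar = 404.65


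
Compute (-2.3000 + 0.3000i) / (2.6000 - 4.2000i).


Conjugate of z2 = 2.6000 + 4.2000i
Numerator: (-2.3000 + 0.3000i)(2.6000 + 4.2000i) = -7.2400 - 8.8800i
Denominator: 2.6^2 + (-4.2)^2 = 24.4
Result = (-7.2400 - 8.8800i)/24.4

-0.2967 - 0.3639i


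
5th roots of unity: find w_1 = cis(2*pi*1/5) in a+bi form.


Angle = 360*1/5 = 72°
a = cos(72°) = 0.3090
b = sin(72°) = 0.9511

0.3090 + 0.9511i


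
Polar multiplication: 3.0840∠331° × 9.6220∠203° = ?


r = 3.0840 * 9.6220 = 29.6742
theta = 331° + 203° = 534° = 174° (mod 360)

29.6742 cis(174°)


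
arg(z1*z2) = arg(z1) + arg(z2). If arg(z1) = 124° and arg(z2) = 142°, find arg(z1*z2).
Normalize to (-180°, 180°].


arg(z1*z2) = 124° + 142° = 266°
Normalized to (-180°, 180°]: -94°

-94°


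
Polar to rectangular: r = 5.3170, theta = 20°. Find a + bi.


a = 5.3170*cos(20°) = 5.3170*0.93969 = 4.9963
b = 5.3170*sin(20°) = 5.3170*0.34202 = 1.8185

4.9963 + 1.8185i


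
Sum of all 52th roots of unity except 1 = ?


With w = e^(2*pi*i/52), all 52 of the 52th roots of unity w^0 = 1, w, ..., w^(51) sum to 0: 1 + w + ... + w^(51) = (1 - w^52)/(1 - w) = 0 since w^52 = 1, w ≠ 1.
Removing the root 1: w + w^2 + ... + w^(51) = 0 - 1 = -1

Sum = -1


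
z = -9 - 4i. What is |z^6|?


|z| = sqrt(81+16) = sqrt(97) = 9.8489
|z^6| = |z|^6 = (sqrt(97))^6 = 97^3 = 912673

|z^6| = 912673


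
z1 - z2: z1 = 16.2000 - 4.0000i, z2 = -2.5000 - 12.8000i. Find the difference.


Real: 16.2 + 2.5 = 18.7
Imag: -4 + 12.8 = 8.8

18.7000 + 8.8000i


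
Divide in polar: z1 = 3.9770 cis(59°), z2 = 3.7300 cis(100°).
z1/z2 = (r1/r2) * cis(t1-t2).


r = 3.9770 / 3.7300 = 1.0662
theta = 59° - 100° = -41° = 319° (mod 360)

1.0662 cis(319°)


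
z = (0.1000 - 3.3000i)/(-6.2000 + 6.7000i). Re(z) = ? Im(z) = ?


Multiply by conjugate: (0.1000 - 3.3000i)(-6.2000 - 6.7000i) / ((-6.2)^2 + 6.7^2)
Numerator real = 0.1*(-6.2) - (3.3)*6.7 = -22.73
Numerator imag = -3.3*(-6.2) - 0.1*6.7 = 19.79
Denominator = 83.33
Re(z) = -22.73/83.33 = -0.2728
Im(z) = 19.79/83.33 = 0.2375

Re(z) = -0.2728, Im(z) = 0.2375


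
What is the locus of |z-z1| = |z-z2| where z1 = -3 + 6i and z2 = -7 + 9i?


Equal distances means the locus is the perpendicular bisector of z1 and z2.
Midpoint = ((-3+(-7))/2, (6+9)/2) = (-5.0000, 7.5000)

Perpendicular bisector through (-5.0000, 7.5000)


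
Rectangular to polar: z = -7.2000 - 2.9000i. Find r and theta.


r = sqrt(51.84+8.41) = sqrt(60.25) = 7.7621
theta = atan2(-2.9, -7.2) = -158.0615 degrees

r = 7.7621, theta = -158.0615 degrees


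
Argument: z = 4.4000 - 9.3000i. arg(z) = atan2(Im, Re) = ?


Re = 4.4, Im = -9.3
arg = atan2(-9.3, 4.4) = -64.6803 degrees

arg(z) = -64.6803 degrees


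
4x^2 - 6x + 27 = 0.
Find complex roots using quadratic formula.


disc = (-6)^2 - 4*4*27 = 36 - 432 = -396
sqrt(|disc|) = sqrt(396) = 19.8997
Real part = 6/(2*4) = 0.7500
Imag part = 19.8997/(2*4) = 2.4875

0.7500 ± 2.4875i


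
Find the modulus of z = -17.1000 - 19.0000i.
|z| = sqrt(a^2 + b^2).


|z| = sqrt((-17.1)^2 + (-19)^2) = sqrt(292.41 + 361) = sqrt(653.41) = 25.5619

|z| = 25.5619


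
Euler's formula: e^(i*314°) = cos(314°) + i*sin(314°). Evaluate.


cos(314°) = 0.6947
sin(314°) = -0.7193

e^(i*314°) = 0.6947 - 0.7193i


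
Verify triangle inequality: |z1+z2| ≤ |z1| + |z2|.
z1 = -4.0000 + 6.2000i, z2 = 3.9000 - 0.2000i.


|z1| = sqrt((-4)^2 + 6.2^2) = sqrt(54.44) = 7.3783
|z2| = sqrt(3.9^2 + (-0.2)^2) = sqrt(15.25) = 3.9051
z1+z2 = -0.1000 + 6.0000i
|z1+z2| = sqrt(36.01) = 6.0008
|z1|+|z2| = 7.3783 + 3.9051 = 11.2834

|z1+z2| = 6.0008 ≤ |z1|+|z2| = 11.2834 (verified)


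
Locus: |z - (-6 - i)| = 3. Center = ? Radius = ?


|z - z0| = r is a circle with center z0 and radius r.
Center = (-6, -1), radius = 3

Circle with center (-6, -1) and radius 3


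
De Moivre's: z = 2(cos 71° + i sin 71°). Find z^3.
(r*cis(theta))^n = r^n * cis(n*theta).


r^3 = 2^3 = 8
n*theta = 3*71° = 213° = 213° (mod 360)
a = 8*cos(213°) = -6.7094
b = 8*sin(213°) = -4.3571

8 cis(213°) = -6.7094 - 4.3571i


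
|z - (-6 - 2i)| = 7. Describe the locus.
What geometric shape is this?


|z - z0| = r is a circle with center z0 and radius r.
Center = (-6, -2), radius = 7

Circle with center (-6, -2) and radius 7


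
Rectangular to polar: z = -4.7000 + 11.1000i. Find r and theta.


r = sqrt(22.09+123.21) = sqrt(145.3) = 12.0540
theta = atan2(11.1, -4.7) = 112.9489 degrees

r = 12.0540, theta = 112.9489 degrees


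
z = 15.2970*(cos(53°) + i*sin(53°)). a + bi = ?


a = 15.2970*cos(53°) = 15.2970*0.60182 = 9.2060
b = 15.2970*sin(53°) = 15.2970*0.798636 = 12.2167

9.2060 + 12.2167i


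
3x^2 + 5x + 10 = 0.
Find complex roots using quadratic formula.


disc = 5^2 - 4*3*10 = 25 - 120 = -95
sqrt(|disc|) = sqrt(95) = 9.7468
Real part = -5/(2*3) = -0.8333
Imag part = 9.7468/(2*3) = 1.6245

-0.8333 ± 1.6245i


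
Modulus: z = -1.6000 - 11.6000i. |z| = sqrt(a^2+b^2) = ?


|z| = sqrt((-1.6)^2 + (-11.6)^2) = sqrt(2.56 + 134.56) = sqrt(137.12) = 11.7098

|z| = 11.7098


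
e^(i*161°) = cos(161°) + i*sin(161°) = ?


cos(161°) = -0.9455
sin(161°) = 0.3256

e^(i*161°) = -0.9455 + 0.3256i


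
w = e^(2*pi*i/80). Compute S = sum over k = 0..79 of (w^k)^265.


The roots are w_k = w^k with w = e^(2*pi*i/80), and (w^k)^265 = (w^265)^k.
So S = 1 + u + u^2 + ... + u^(79) with u = w^265.
265 = 3*80 + 25, so 265 is not a multiple of 80: u = (w^80)^3 * w^25 = w^25 ≠ 1 (w is a primitive 80th root), while u^80 = (w^80)^265 = 1.
Geometric series: S = (1 - u^80)/(1 - u) = (1 - 1)/(1 - u) = 0

S = 0


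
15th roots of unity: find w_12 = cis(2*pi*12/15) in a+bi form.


Angle = 360*12/15 = 288°
a = cos(288°) = 0.3090
b = sin(288°) = -0.9511

0.3090 - 0.9511i


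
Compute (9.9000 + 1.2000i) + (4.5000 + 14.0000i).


Real: 9.9 + 4.5 = 14.4
Imag: 1.2 + 14 = 15.2

14.4000 + 15.2000i


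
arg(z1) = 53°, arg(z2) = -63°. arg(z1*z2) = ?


arg(z1*z2) = 53° - 63° = -10°
Normalized to (-180°, 180°]: -10°

-10°


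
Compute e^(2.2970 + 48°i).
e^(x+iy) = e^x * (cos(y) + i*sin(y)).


e^2.2970 = 9.9443
cos(48°) = 0.66913
sin(48°) = 0.743145
Real = 9.9443*0.66913 = 6.6540
Imag = 9.9443*0.743145 = 7.3901

6.6540 + 7.3901i


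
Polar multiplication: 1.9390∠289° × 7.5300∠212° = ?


r = 1.9390 * 7.5300 = 14.6007
theta = 289° + 212° = 501° = 141° (mod 360)

14.6007 cis(141°)


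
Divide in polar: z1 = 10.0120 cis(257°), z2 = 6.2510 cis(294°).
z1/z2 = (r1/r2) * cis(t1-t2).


r = 10.0120 / 6.2510 = 1.6017
theta = 257° - 294° = -37° = 323° (mod 360)

1.6017 cis(323°)


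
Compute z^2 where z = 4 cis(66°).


r^2 = 4^2 = 16
n*theta = 2*66° = 132° = 132° (mod 360)
a = 16*cos(132°) = -10.7061
b = 16*sin(132°) = 11.8903

16 cis(132°) = -10.7061 + 11.8903i


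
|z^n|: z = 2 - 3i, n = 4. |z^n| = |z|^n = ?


|z| = sqrt(4+9) = sqrt(13) = 3.6056
|z^4| = |z|^4 = (sqrt(13))^4 = 13^2 = 169

|z^4| = 169


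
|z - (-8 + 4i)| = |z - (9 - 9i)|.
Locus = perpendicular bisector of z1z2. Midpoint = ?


Equal distances means the locus is the perpendicular bisector of z1 and z2.
Midpoint = ((-8+9)/2, (4+(-9))/2) = (0.5000, -2.5000)

Perpendicular bisector through (0.5000, -2.5000)


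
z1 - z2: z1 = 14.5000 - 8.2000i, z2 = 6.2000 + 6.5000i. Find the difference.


Real: 14.5 - 6.2 = 8.3
Imag: -8.2 - 6.5 = -14.7

8.3000 - 14.7000i


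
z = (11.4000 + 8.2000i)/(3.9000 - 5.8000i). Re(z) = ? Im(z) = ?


Multiply by conjugate: (11.4000 + 8.2000i)(3.9000 + 5.8000i) / (3.9^2 + (-5.8)^2)
Numerator real = 11.4*3.9 + 8.2*(-5.8) = -3.1
Numerator imag = 8.2*3.9 - 11.4*(-5.8) = 98.1
Denominator = 48.85
Re(z) = -3.1/48.85 = -0.0635
Im(z) = 98.1/48.85 = 2.0082

Re(z) = -0.0635, Im(z) = 2.0082


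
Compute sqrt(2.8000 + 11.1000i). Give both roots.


|z| = sqrt(7.84+123.21) = 11.4477
sqrt((|z|+a)/2) = sqrt((11.4477+2.8)/2) = sqrt(7.1239) = 2.6691
sqrt((|z|-a)/2) = sqrt((11.4477-2.8)/2) = sqrt(4.3239) = 2.0794

±(2.6691 + 2.0794i) i.e. 2.6691 + 2.0794i and -2.6691 - 2.0794i


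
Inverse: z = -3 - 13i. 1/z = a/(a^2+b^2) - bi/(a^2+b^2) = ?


|z|^2 = 9+169 = 178
1/z = (-3 + 13i)/178

1/z = -0.0169 + 0.0730i


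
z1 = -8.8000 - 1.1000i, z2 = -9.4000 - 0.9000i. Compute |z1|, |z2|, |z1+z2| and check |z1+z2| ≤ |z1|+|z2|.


|z1| = sqrt((-8.8)^2 + (-1.1)^2) = sqrt(78.65) = 8.8685
|z2| = sqrt((-9.4)^2 + (-0.9)^2) = sqrt(89.17) = 9.4430
z1+z2 = -18.2000 - 2.0000i
|z1+z2| = sqrt(335.24) = 18.3096
|z1|+|z2| = 8.8685 + 9.4430 = 18.3115

|z1+z2| = 18.3096 ≤ |z1|+|z2| = 18.3115 (verified)


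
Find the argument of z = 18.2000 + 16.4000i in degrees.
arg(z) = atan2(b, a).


Re = 18.2, Im = 16.4
arg = atan2(16.4, 18.2) = 42.0220 degrees

arg(z) = 42.0220 degrees


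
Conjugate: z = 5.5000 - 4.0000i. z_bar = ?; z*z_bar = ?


z_bar = 5.5000 + 4.0000i
z*z_bar = 5.5^2 + (-4)^2 = 30.25 + 16 = 46.25

z_bar = 5.5000 + 4.0000i, z*z_bar = 46.25


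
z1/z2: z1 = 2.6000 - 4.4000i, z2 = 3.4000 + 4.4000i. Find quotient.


Conjugate of z2 = 3.4000 - 4.4000i
Numerator: (2.6000 - 4.4000i)(3.4000 - 4.4000i) = -10.5200 - 26.4000i
Denominator: 3.4^2 + 4.4^2 = 30.92
Result = (-10.5200 - 26.4000i)/30.92

-0.3402 - 0.8538i


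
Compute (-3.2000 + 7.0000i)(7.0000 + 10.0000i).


Real = -3.2*7 - 7*10 = -22.4 - 70 = -92.4
Imag = -3.2*10 + 7*7 = -32 + 49 = 17

-92.4000 + 17.0000i


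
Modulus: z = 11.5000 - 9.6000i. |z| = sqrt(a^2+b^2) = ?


|z| = sqrt(11.5^2 + (-9.6)^2) = sqrt(132.25 + 92.16) = sqrt(224.41) = 14.9803

|z| = 14.9803


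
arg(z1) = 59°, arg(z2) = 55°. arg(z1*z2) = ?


arg(z1*z2) = 59° + 55° = 114°
Normalized to (-180°, 180°]: 114°

114°


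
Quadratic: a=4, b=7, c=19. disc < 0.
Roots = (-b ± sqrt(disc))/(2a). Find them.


disc = 7^2 - 4*4*19 = 49 - 304 = -255
sqrt(|disc|) = sqrt(255) = 15.9687
Real part = -7/(2*4) = -0.8750
Imag part = 15.9687/(2*4) = 1.9961

-0.8750 ± 1.9961i


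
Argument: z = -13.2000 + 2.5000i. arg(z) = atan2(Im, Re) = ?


Re = -13.2, Im = 2.5
arg = atan2(2.5, -13.2) = 169.2756 degrees

arg(z) = 169.2756 degrees


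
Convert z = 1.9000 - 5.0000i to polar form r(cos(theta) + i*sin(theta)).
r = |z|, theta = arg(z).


r = sqrt(3.61+25) = sqrt(28.61) = 5.3488
theta = atan2(-5, 1.9) = -69.1932 degrees

r = 5.3488, theta = -69.1932 degrees


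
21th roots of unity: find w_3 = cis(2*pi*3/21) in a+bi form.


Angle = 360*3/21 = 51.4286°
a = cos(51.4286°) = 0.6235
b = sin(51.4286°) = 0.7818

0.6235 + 0.7818i


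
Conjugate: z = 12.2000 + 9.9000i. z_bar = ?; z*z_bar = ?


z_bar = 12.2000 - 9.9000i
z*z_bar = 12.2^2 + 9.9^2 = 148.84 + 98.01 = 246.85

z_bar = 12.2000 - 9.9000i, z*z_bar = 246.85


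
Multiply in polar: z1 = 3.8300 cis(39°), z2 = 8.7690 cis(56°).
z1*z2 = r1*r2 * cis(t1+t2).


r = 3.8300 * 8.7690 = 33.5853
theta = 39° + 56° = 95° = 95° (mod 360)

33.5853 cis(95°)


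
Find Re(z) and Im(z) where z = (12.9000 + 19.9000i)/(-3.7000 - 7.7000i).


Multiply by conjugate: (12.9000 + 19.9000i)(-3.7000 + 7.7000i) / ((-3.7)^2 + (-7.7)^2)
Numerator real = 12.9*(-3.7) + 19.9*(-7.7) = -200.96
Numerator imag = 19.9*(-3.7) - 12.9*(-7.7) = 25.7
Denominator = 72.98
Re(z) = -200.96/72.98 = -2.7536
Im(z) = 25.7/72.98 = 0.3522

Re(z) = -2.7536, Im(z) = 0.3522


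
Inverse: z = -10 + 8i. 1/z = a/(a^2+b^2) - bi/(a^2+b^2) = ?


|z|^2 = 100+64 = 164
1/z = (-10 - 8i)/164

1/z = -0.0610 - 0.0488i


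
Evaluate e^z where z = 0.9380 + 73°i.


e^0.9380 = 2.55487
cos(73°) = 0.2924
sin(73°) = 0.9563
Real = 2.55487*0.2924 = 0.7470
Imag = 2.55487*0.9563 = 2.4432

0.7470 + 2.4432i


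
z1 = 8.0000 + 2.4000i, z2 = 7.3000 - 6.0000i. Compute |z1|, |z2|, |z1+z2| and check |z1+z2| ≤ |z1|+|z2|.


|z1| = sqrt(8^2 + 2.4^2) = sqrt(69.76) = 8.3522
|z2| = sqrt(7.3^2 + (-6)^2) = sqrt(89.29) = 9.4493
z1+z2 = 15.3000 - 3.6000i
|z1+z2| = sqrt(247.05) = 15.7178
|z1|+|z2| = 8.3522 + 9.4493 = 17.8015

|z1+z2| = 15.7178 ≤ |z1|+|z2| = 17.8015 (verified)


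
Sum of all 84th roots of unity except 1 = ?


With w = e^(2*pi*i/84), all 84 of the 84th roots of unity w^0 = 1, w, ..., w^(83) sum to 0: 1 + w + ... + w^(83) = (1 - w^84)/(1 - w) = 0 since w^84 = 1, w ≠ 1.
Removing the root 1: w + w^2 + ... + w^(83) = 0 - 1 = -1

Sum = -1


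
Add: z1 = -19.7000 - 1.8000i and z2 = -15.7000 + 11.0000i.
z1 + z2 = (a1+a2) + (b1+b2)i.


Real: -19.7 - 15.7 = -35.4
Imag: -1.8 + 11 = 9.2

-35.4000 + 9.2000i


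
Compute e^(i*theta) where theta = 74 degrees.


cos(74°) = 0.2756
sin(74°) = 0.9613

e^(i*74°) = 0.2756 + 0.9613i


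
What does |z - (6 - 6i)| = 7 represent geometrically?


|z - z0| = r is a circle with center z0 and radius r.
Center = (6, -6), radius = 7

Circle with center (6, -6) and radius 7


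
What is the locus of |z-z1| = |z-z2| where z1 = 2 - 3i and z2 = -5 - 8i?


Equal distances means the locus is the perpendicular bisector of z1 and z2.
Midpoint = ((2+(-5))/2, (-3+(-8))/2) = (-1.5000, -5.5000)

Perpendicular bisector through (-1.5000, -5.5000)


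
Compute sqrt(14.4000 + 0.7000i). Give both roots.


|z| = sqrt(207.36+0.49) = 14.4170
sqrt((|z|+a)/2) = sqrt((14.4170+14.4)/2) = sqrt(14.4085) = 3.7959
sqrt((|z|-a)/2) = sqrt((14.4170-14.4)/2) = sqrt(0.0085) = 0.0922

±(3.7959 + 0.0922i) i.e. 3.7959 + 0.0922i and -3.7959 - 0.0922i


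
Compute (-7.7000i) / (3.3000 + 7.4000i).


Conjugate of z2 = 3.3000 - 7.4000i
Numerator: (-7.7000i)(3.3000 - 7.4000i) = -56.9800 - 25.4100i
Denominator: 3.3^2 + 7.4^2 = 65.65
Result = (-56.9800 - 25.4100i)/65.65

-0.8679 - 0.3871i


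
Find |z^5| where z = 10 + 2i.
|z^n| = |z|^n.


|z| = sqrt(100+4) = sqrt(104) = 10.1980
|z^5| = |z|^5 = (sqrt(104))^5 = 104^2 * sqrt(104) = 10816*sqrt(104)

|z^5| = 10816*sqrt(104) ≈ 110301.9901


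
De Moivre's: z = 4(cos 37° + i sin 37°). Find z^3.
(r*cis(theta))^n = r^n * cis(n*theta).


r^3 = 4^3 = 64
n*theta = 3*37° = 111° = 111° (mod 360)
a = 64*cos(111°) = -22.9355
b = 64*sin(111°) = 59.7491

64 cis(111°) = -22.9355 + 59.7491i


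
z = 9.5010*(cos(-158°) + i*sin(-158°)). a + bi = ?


a = 9.5010*cos(-158°) = 9.5010*(-0.927184) = -8.8092
b = 9.5010*sin(-158°) = 9.5010*(-0.3746) = -3.5591

-8.8092 - 3.5591i


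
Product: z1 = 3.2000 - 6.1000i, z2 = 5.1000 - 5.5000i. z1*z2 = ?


Real = 3.2*5.1 - (-6.1)*(-5.5) = 16.32 - 33.55 = -17.23
Imag = 3.2*(-5.5) + 5.1*(-6.1) = -17.6 - (31.11) = -48.71

-17.2300 - 48.7100i


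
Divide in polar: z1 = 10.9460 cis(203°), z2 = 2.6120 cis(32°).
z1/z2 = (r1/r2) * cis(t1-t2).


r = 10.9460 / 2.6120 = 4.1907
theta = 203° - 32° = 171° = 171° (mod 360)

4.1907 cis(171°)


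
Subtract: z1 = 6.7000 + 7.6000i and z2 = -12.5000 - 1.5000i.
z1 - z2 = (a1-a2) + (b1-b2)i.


Real: 6.7 + 12.5 = 19.2
Imag: 7.6 + 1.5 = 9.1

19.2000 + 9.1000i


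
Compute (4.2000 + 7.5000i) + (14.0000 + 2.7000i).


Real: 4.2 + 14 = 18.2
Imag: 7.5 + 2.7 = 10.2

18.2000 + 10.2000i


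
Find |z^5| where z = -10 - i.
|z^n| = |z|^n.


|z| = sqrt(100+1) = sqrt(101) = 10.0499
|z^5| = |z|^5 = (sqrt(101))^5 = 101^2 * sqrt(101) = 10201*sqrt(101)

|z^5| = 10201*sqrt(101) ≈ 102518.7812


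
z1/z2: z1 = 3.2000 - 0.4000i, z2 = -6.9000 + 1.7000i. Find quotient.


Conjugate of z2 = -6.9000 - 1.7000i
Numerator: (3.2000 - 0.4000i)(-6.9000 - 1.7000i) = -22.7600 - 2.6800i
Denominator: (-6.9)^2 + 1.7^2 = 50.5
Result = (-22.7600 - 2.6800i)/50.5

-0.4507 - 0.0531i


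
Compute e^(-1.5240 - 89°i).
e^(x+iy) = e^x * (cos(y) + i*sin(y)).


e^-1.5240 = 0.2178
cos(-89°) = 0.0175
sin(-89°) = -0.9998
Real = 0.2178*0.0175 = 0.0038
Imag = 0.2178*(-0.9998) = -0.2178

0.0038 - 0.2178i


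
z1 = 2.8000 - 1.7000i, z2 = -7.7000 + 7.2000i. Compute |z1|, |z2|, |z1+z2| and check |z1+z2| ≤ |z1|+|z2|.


|z1| = sqrt(2.8^2 + (-1.7)^2) = sqrt(10.73) = 3.2757
|z2| = sqrt((-7.7)^2 + 7.2^2) = sqrt(111.13) = 10.5418
z1+z2 = -4.9000 + 5.5000i
|z1+z2| = sqrt(54.26) = 7.3661
|z1|+|z2| = 3.2757 + 10.5418 = 13.8175

|z1+z2| = 7.3661 ≤ |z1|+|z2| = 13.8175 (verified)


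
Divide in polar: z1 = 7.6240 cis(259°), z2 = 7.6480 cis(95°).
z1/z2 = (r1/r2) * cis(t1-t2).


r = 7.6240 / 7.6480 = 0.9969
theta = 259° - 95° = 164° = 164° (mod 360)

0.9969 cis(164°)


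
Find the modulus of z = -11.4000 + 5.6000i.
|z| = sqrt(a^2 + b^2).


|z| = sqrt((-11.4)^2 + 5.6^2) = sqrt(129.96 + 31.36) = sqrt(161.32) = 12.7012

|z| = 12.7012


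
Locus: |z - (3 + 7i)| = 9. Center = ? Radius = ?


|z - z0| = r is a circle with center z0 and radius r.
Center = (3, 7), radius = 9

Circle with center (3, 7) and radius 9


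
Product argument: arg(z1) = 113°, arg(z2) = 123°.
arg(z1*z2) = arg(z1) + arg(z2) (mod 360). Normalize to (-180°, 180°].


arg(z1*z2) = 113° + 123° = 236°
Normalized to (-180°, 180°]: -124°

-124°


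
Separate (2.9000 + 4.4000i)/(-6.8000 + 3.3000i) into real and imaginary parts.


Multiply by conjugate: (2.9000 + 4.4000i)(-6.8000 - 3.3000i) / ((-6.8)^2 + 3.3^2)
Numerator real = 2.9*(-6.8) + 4.4*3.3 = -5.2
Numerator imag = 4.4*(-6.8) - 2.9*3.3 = -39.49
Denominator = 57.13
Re(z) = -5.2/57.13 = -0.0910
Im(z) = -39.49/57.13 = -0.6912

Re(z) = -0.0910, Im(z) = -0.6912


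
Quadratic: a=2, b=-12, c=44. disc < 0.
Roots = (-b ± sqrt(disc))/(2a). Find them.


disc = (-12)^2 - 4*2*44 = 144 - 352 = -208
sqrt(|disc|) = sqrt(208) = 14.4222
Real part = 12/(2*2) = 3.0000
Imag part = 14.4222/(2*2) = 3.6056

3.0000 ± 3.6056i


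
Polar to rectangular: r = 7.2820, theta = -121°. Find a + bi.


a = 7.2820*cos(-121°) = 7.2820*(-0.51504) = -3.7505
b = 7.2820*sin(-121°) = 7.2820*(-0.85717) = -6.2419

-3.7505 - 6.2419i


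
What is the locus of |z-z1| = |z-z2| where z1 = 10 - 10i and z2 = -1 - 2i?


Equal distances means the locus is the perpendicular bisector of z1 and z2.
Midpoint = ((10+(-1))/2, (-10+(-2))/2) = (4.5000, -6.0000)

Perpendicular bisector through (4.5000, -6.0000)


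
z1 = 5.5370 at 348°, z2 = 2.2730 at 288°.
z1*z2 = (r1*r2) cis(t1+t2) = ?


r = 5.5370 * 2.2730 = 12.5856
theta = 348° + 288° = 636° = 276° (mod 360)

12.5856 cis(276°)


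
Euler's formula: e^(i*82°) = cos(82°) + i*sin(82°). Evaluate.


cos(82°) = 0.1392
sin(82°) = 0.9903

e^(i*82°) = 0.1392 + 0.9903i


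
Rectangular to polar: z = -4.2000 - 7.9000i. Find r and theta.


r = sqrt(17.64+62.41) = sqrt(80.05) = 8.9471
theta = atan2(-7.9, -4.2) = -117.9971 degrees

r = 8.9471, theta = -117.9971 degrees


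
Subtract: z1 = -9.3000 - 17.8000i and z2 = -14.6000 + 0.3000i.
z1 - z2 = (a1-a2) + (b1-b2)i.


Real: -9.3 + 14.6 = 5.3
Imag: -17.8 - 0.3 = -18.1

5.3000 - 18.1000i


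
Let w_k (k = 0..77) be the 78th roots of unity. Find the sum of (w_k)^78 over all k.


The roots are w_k = w^k with w = e^(2*pi*i/78), and (w^k)^78 = (w^78)^k.
So S = 1 + u + u^2 + ... + u^(77) with u = w^78.
78 = 1*78 + 0, so 78 is a multiple of 78 and u = (w^78)^1 = 1.
Every one of the 78 terms equals 1: S = 78

S = 78


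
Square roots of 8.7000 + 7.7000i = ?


|z| = sqrt(75.69+59.29) = 11.6181
sqrt((|z|+a)/2) = sqrt((11.6181+8.7)/2) = sqrt(10.1590) = 3.1873
sqrt((|z|-a)/2) = sqrt((11.6181-8.7)/2) = sqrt(1.4590) = 1.2079

±(3.1873 + 1.2079i) i.e. 3.1873 + 1.2079i and -3.1873 - 1.2079i


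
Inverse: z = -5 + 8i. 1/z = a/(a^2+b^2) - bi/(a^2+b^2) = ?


|z|^2 = 25+64 = 89
1/z = (-5 - 8i)/89

1/z = -0.0562 - 0.0899i


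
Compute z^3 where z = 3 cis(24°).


r^3 = 3^3 = 27
n*theta = 3*24° = 72° = 72° (mod 360)
a = 27*cos(72°) = 8.3435
b = 27*sin(72°) = 25.6785

27 cis(72°) = 8.3435 + 25.6785i


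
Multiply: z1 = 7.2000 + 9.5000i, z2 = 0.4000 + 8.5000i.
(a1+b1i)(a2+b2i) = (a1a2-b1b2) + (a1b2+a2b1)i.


Real = 7.2*0.4 - 9.5*8.5 = 2.88 - 80.75 = -77.87
Imag = 7.2*8.5 + 0.4*9.5 = 61.2 + 3.8 = 65

-77.8700 + 65.0000i


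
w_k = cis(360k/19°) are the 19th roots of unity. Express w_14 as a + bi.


Angle = 360*14/19 = 265.2632°
a = cos(265.2632°) = -0.0826
b = sin(265.2632°) = -0.9966

-0.0826 - 0.9966i


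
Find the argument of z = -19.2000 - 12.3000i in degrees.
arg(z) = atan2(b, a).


Re = -19.2, Im = -12.3
arg = atan2(-12.3, -19.2) = -147.3554 degrees

arg(z) = -147.3554 degrees


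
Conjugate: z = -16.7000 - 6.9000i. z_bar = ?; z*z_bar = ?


z_bar = -16.7000 + 6.9000i
z*z_bar = (-16.7)^2 + (-6.9)^2 = 278.89 + 47.61 = 326.5

z_bar = -16.7000 + 6.9000i, z*z_bar = 326.5


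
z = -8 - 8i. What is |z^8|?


|z| = sqrt(64+64) = sqrt(128) = 11.3137
|z^8| = |z|^8 = (sqrt(128))^8 = 128^4 = 268435456

|z^8| = 268435456


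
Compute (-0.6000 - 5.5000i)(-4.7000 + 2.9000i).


Real = -0.6*(-4.7) - (-5.5)*2.9 = 2.82 - (-15.95) = 18.77
Imag = -0.6*2.9 - (4.7)*(-5.5) = -1.74 + 25.85 = 24.11

18.7700 + 24.1100i


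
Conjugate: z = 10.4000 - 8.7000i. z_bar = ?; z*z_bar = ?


z_bar = 10.4000 + 8.7000i
z*z_bar = 10.4^2 + (-8.7)^2 = 108.16 + 75.69 = 183.85

z_bar = 10.4000 + 8.7000i, z*z_bar = 183.85


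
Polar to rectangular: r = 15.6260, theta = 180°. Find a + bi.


a = 15.6260*cos(180°) = 15.6260*(-1) = -15.6260
b = 15.6260*sin(180°) = 15.6260*0 = 0

-15.6260 + 0i


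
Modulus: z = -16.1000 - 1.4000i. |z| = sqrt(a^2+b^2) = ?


|z| = sqrt((-16.1)^2 + (-1.4)^2) = sqrt(259.21 + 1.96) = sqrt(261.17) = 16.1608

|z| = 16.1608


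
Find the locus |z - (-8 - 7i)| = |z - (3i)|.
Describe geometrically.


Equal distances means the locus is the perpendicular bisector of z1 and z2.
Midpoint = ((-8+0)/2, (-7+3)/2) = (-4.0000, -2.0000)

Perpendicular bisector through (-4.0000, -2.0000)


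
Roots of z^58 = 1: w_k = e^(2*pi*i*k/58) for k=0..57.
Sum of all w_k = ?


The sum of all 58th roots of unity is 0.
Geometric series: (1 - w^58)/(1 - w) = (1-1)/(1-w) = 0 since w^58 = 1, w ≠ 1.
Alternatively: coefficient of z^57 in z^58 - 1 is 0.

0


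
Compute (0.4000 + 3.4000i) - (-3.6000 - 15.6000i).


Real: 0.4 + 3.6 = 4
Imag: 3.4 + 15.6 = 19

4.0000 + 19.0000i


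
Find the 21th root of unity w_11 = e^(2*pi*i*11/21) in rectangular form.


Angle = 360*11/21 = 188.5714°
a = cos(188.5714°) = -0.9888
b = sin(188.5714°) = -0.1490

-0.9888 - 0.1490i


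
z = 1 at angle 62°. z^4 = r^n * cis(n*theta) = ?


r^4 = 1^4 = 1
n*theta = 4*62° = 248° = 248° (mod 360)
a = 1*cos(248°) = -0.3746
b = 1*sin(248°) = -0.9272

1 cis(248°) = -0.3746 - 0.9272i
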